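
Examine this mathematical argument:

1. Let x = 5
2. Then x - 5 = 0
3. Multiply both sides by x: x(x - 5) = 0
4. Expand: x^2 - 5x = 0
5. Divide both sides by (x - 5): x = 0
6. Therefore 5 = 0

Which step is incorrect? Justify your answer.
Step 5: Divide both sides by (x - 5): x = 0

Step 5 divides both sides by (x - 5). However, since x = 5, we have (x - 5) = 0. Division by zero is undefined, making this step invalid.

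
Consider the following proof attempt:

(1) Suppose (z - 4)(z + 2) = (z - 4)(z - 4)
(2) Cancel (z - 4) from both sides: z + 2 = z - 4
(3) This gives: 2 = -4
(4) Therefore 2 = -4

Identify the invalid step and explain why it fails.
Step 2: Cancel (z - 4) from both sides: z + 2 = z - 4

Step 2 cancels (z - 4) from both sides. This is only valid if (z - 4) ≠ 0, i.e., z ≠ 4. When z = 4, both sides equal zero regardless of the other factors. The correct approach requires considering z = 4 as a separate case.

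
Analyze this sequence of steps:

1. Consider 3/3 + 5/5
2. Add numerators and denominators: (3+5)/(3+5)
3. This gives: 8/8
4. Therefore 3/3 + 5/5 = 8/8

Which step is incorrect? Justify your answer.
Step 2: Add numerators and denominators: (3+5)/(3+5)

Step 2 incorrectly adds fractions by separately adding numerators and denominators. This is wrong. The correct method requires a common denominator: 3/3 + 5/5 = (3×5 + 5×3)/(3×5) = 30/15 = 2. The method used gives 8/8, which is different.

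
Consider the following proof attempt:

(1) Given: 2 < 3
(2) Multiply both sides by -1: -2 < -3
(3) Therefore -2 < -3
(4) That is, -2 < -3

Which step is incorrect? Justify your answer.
Step 2: Multiply both sides by -1: -2 < -3

Step 2 multiplies both sides by -1 but fails to reverse the inequality sign. When multiplying (or dividing) an inequality by a negative number, the direction must be reversed. Since 2 < 3, we should get -2 > -3, i.e., -2 > -3.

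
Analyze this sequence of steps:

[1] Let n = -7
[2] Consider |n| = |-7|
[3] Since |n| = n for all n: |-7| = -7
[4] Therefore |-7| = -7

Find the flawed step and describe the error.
Step 3: Since |n| = n for all n: |-7| = -7

Step 3 incorrectly states that |n| = n for all n. The correct definition is |n| = n when n >= 0, and |n| = -n when n < 0. Since -7 < 0, we have |-7| = -(-7) = 7, not -7.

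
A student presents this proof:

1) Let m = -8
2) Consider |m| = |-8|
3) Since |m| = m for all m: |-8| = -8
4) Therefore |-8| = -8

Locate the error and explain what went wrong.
Step 3: Since |m| = m for all m: |-8| = -8

Step 3 incorrectly states that |m| = m for all m. The correct definition is |m| = m when m >= 0, and |m| = -m when m < 0. Since -8 < 0, we have |-8| = -(-8) = 8, not -8.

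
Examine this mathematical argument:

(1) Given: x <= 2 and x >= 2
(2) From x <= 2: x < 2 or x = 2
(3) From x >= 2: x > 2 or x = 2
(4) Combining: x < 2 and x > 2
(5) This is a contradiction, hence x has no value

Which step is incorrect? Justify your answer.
Step 4: Combining: x < 2 and x > 2

Step 4 incorrectly combines the conditions. From x <= 2 and x >= 2, the intersection is x = 2. The error treats the 'or' cases as 'and' requirements. The correct conclusion is that x = 2 is the unique solution, not that no solution exists.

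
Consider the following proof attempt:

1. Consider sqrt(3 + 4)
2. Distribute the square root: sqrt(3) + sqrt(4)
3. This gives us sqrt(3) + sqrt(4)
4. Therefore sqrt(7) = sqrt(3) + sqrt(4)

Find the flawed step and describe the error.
Step 2: Distribute the square root: sqrt(3) + sqrt(4)

Step 2 incorrectly 'distributes' the square root over addition. The square root function does not distribute: sqrt(a + b) ≠ sqrt(a) + sqrt(b). In fact, sqrt(3 + 4) = sqrt(7) ≈ 2.6458, while sqrt(3) + sqrt(4) ≈ 3.7321.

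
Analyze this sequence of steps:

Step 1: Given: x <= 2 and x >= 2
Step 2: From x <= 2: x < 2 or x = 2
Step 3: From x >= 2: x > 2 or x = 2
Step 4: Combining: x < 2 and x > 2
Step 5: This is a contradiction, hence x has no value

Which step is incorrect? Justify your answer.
Step 4: Combining: x < 2 and x > 2

Step 4 incorrectly combines the conditions. From x <= 2 and x >= 2, the intersection is x = 2. The error treats the 'or' cases as 'and' requirements. The correct conclusion is that x = 2 is the unique solution, not that no solution exists.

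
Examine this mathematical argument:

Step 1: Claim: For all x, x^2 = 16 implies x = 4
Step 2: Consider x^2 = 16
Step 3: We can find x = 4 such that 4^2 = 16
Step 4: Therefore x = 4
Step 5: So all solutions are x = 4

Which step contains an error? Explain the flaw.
Step 4: Therefore x = 4

Step 4 incorrectly concludes that x = 4 is the only solution. The proof shows that x = 4 is A solution (existence), but does not show it is the ONLY solution (uniqueness). In fact, x = -4 is also a solution since (-4)^2 = 16. Finding one solution doesn't prove there are no others.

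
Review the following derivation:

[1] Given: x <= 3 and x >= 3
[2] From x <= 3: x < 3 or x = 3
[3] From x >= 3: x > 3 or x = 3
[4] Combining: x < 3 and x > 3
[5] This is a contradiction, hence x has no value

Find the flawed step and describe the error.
Step 4: Combining: x < 3 and x > 3

Step 4 incorrectly combines the conditions. From x <= 3 and x >= 3, the intersection is x = 3. The error treats the 'or' cases as 'and' requirements. The correct conclusion is that x = 3 is the unique solution, not that no solution exists.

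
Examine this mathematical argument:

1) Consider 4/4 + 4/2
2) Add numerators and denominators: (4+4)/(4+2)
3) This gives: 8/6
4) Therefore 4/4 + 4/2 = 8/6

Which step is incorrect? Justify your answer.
Step 2: Add numerators and denominators: (4+4)/(4+2)

Step 2 incorrectly adds fractions by separately adding numerators and denominators. This is wrong. The correct method requires a common denominator: 4/4 + 4/2 = (4×2 + 4×4)/(4×2) = 24/8 = 3. The method used gives 8/6, which is different.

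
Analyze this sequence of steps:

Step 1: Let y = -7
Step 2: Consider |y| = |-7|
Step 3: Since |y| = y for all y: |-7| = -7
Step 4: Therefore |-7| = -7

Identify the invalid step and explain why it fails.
Step 3: Since |y| = y for all y: |-7| = -7

Step 3 incorrectly states that |y| = y for all y. The correct definition is |y| = y when y >= 0, and |y| = -y when y < 0. Since -7 < 0, we have |-7| = -(-7) = 7, not -7.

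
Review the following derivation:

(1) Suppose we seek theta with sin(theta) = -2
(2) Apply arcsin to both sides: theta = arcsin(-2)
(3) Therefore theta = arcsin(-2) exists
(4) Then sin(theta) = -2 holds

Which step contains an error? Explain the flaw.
Step 2: Apply arcsin to both sides: theta = arcsin(-2)

Step 2 applies arcsin to -2. However, arcsin(x) is only defined for x in [-1, 1] because sin(theta) can only produce values in that range. Since |-2| > 1, arcsin(-2) is undefined. There is no angle whose sine equals -2.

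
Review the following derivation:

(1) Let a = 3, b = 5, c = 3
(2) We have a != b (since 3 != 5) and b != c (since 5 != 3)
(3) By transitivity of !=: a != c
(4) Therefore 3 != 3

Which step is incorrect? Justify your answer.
Step 3: By transitivity of !=: a != c

Step 3 incorrectly applies transitivity to the '!=' relation. Transitivity states: if a R b and b R c, then a R c. However, '!=' is not transitive. Counterexample: 3 != 5 and 5 != 3, but 3 = 3 (both equal 3). Transitivity holds for relations like <, <=, =, but not for !=.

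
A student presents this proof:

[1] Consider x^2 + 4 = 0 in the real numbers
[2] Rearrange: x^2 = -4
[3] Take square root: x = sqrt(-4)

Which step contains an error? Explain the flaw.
Step 3: Take square root: x = sqrt(-4)

Step 3 takes the square root of -4, which is negative. In the real number system, the square root of a negative number is undefined. The equation x^2 + 4 = 0 has no real solutions. Square roots of negative numbers only exist in the complex numbers.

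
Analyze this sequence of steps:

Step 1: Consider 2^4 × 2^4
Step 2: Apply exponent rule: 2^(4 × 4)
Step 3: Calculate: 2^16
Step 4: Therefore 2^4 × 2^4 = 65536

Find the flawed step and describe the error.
Step 2: Apply exponent rule: 2^(4 × 4)

Step 2 incorrectly states that a^b × a^c = a^(b×c). The correct rule is a^b × a^c = a^(b+c). The actual value is 2^4 × 2^4 = 2^8 = 256, not 2^16 = 65536.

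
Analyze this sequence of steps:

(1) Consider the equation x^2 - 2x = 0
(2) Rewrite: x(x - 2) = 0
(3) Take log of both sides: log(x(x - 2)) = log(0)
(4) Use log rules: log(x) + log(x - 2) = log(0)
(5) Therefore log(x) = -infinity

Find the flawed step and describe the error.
Step 3: Take log of both sides: log(x(x - 2)) = log(0)

Step 3 takes the logarithm of both sides, resulting in log(0) on the right side. The logarithm is only defined for positive numbers; log(0) is undefined (approaches negative infinity). This operation is invalid.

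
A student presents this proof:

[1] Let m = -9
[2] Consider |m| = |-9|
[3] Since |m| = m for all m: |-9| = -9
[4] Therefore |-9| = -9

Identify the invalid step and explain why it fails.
Step 3: Since |m| = m for all m: |-9| = -9

Step 3 incorrectly states that |m| = m for all m. The correct definition is |m| = m when m >= 0, and |m| = -m when m < 0. Since -9 < 0, we have |-9| = -(-9) = 9, not -9.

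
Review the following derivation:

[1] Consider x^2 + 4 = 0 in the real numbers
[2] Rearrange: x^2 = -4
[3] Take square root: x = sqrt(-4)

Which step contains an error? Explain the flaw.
Step 3: Take square root: x = sqrt(-4)

Step 3 takes the square root of -4, which is negative. In the real number system, the square root of a negative number is undefined. The equation x^2 + 4 = 0 has no real solutions. Square roots of negative numbers only exist in the complex numbers.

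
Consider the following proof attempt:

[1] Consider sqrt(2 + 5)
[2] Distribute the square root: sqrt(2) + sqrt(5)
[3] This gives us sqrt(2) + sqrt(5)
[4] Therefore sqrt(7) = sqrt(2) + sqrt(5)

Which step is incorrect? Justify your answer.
Step 2: Distribute the square root: sqrt(2) + sqrt(5)

Step 2 incorrectly 'distributes' the square root over addition. The square root function does not distribute: sqrt(a + b) ≠ sqrt(a) + sqrt(b). In fact, sqrt(2 + 5) = sqrt(7) ≈ 2.6458, while sqrt(2) + sqrt(5) ≈ 3.6503.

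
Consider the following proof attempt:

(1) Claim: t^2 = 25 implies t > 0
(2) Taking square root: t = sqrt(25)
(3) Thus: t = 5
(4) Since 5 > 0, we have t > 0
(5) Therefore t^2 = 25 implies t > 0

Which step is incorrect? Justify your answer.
Step 2: Taking square root: t = sqrt(25)

Step 2 takes the square root and assumes the positive root only. The equation t^2 = 25 actually has two solutions: t = 5 and t = -5. The proof silently assumes t > 0 without justification, then uses this assumption to conclude t > 0, which is circular. The counterexample t = -5 shows the claim is false.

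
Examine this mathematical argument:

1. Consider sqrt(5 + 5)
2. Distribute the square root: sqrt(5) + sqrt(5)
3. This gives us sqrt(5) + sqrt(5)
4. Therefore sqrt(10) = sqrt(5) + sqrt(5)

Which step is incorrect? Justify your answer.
Step 2: Distribute the square root: sqrt(5) + sqrt(5)

Step 2 incorrectly 'distributes' the square root over addition. The square root function does not distribute: sqrt(a + b) ≠ sqrt(a) + sqrt(b). In fact, sqrt(5 + 5) = sqrt(10) ≈ 3.1623, while sqrt(5) + sqrt(5) ≈ 4.4721.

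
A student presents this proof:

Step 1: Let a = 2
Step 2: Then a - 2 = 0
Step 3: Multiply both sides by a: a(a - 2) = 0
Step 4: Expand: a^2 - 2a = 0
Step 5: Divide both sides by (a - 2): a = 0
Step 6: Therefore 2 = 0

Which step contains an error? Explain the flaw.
Step 5: Divide both sides by (a - 2): a = 0

Step 5 divides both sides by (a - 2). However, since a = 2, we have (a - 2) = 0. Division by zero is undefined, making this step invalid.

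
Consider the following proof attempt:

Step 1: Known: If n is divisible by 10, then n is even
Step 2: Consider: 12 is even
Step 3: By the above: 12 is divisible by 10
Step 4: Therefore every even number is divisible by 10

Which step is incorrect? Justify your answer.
Step 3: By the above: 12 is divisible by 10

Step 3 commits the fallacy of affirming the consequent. The known fact 'divisible by 10 → even' does NOT imply 'even → divisible by 10'. That would be the converse, which is false. For example, 12 is even but 12 ÷ 10 = 1.20, which is not an integer.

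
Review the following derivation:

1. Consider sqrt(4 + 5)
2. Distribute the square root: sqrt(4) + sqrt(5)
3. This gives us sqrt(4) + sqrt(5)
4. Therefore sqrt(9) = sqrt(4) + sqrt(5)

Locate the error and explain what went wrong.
Step 2: Distribute the square root: sqrt(4) + sqrt(5)

Step 2 incorrectly 'distributes' the square root over addition. The square root function does not distribute: sqrt(a + b) ≠ sqrt(a) + sqrt(b). In fact, sqrt(4 + 5) = sqrt(9) ≈ 3.0000, while sqrt(4) + sqrt(5) ≈ 4.2361.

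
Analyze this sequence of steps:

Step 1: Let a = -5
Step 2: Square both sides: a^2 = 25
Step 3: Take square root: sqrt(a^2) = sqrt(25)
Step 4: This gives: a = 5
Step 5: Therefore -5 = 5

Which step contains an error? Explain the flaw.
Step 4: This gives: a = 5

Step 4 incorrectly states that sqrt(a^2) = a. The correct identity is sqrt(a^2) = |a|. Since a = -5 < 0, we have sqrt(a^2) = |-5| = 5, not a = -5.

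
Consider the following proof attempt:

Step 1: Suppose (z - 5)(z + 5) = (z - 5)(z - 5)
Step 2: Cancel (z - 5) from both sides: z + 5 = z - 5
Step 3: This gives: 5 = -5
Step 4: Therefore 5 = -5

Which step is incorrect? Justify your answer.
Step 2: Cancel (z - 5) from both sides: z + 5 = z - 5

Step 2 cancels (z - 5) from both sides. This is only valid if (z - 5) ≠ 0, i.e., z ≠ 5. When z = 5, both sides equal zero regardless of the other factors. The correct approach requires considering z = 5 as a separate case.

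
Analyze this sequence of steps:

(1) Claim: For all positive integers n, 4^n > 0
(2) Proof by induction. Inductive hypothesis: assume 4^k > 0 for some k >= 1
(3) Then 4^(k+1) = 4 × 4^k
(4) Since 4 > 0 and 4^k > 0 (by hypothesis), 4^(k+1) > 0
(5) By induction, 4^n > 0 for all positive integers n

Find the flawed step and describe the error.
Step 5: By induction, 4^n > 0 for all positive integers n

Step 5 concludes the proof by induction, but no base case was ever established. A valid induction proof requires: (1) a base case proving 4^1 > 0, and (2) an inductive step showing IF 4^k > 0 THEN 4^(k+1) > 0. Steps 2-4 correctly establish the inductive step, but without the base case the conclusion in step 5 does not follow.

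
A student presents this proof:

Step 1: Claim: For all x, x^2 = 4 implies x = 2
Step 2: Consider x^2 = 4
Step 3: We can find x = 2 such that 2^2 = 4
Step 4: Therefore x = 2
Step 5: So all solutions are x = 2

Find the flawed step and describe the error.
Step 4: Therefore x = 2

Step 4 incorrectly concludes that x = 2 is the only solution. The proof shows that x = 2 is A solution (existence), but does not show it is the ONLY solution (uniqueness). In fact, x = -2 is also a solution since (-2)^2 = 4. Finding one solution doesn't prove there are no others.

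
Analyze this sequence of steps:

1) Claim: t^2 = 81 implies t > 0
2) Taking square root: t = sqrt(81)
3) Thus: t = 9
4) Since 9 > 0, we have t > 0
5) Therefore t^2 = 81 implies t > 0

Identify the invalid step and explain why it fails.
Step 2: Taking square root: t = sqrt(81)

Step 2 takes the square root and assumes the positive root only. The equation t^2 = 81 actually has two solutions: t = 9 and t = -9. The proof silently assumes t > 0 without justification, then uses this assumption to conclude t > 0, which is circular. The counterexample t = -9 shows the claim is false.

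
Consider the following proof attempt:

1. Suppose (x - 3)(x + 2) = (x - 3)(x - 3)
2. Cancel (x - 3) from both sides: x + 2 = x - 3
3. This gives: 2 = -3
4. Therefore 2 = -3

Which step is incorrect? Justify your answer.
Step 2: Cancel (x - 3) from both sides: x + 2 = x - 3

Step 2 cancels (x - 3) from both sides. This is only valid if (x - 3) ≠ 0, i.e., x ≠ 3. When x = 3, both sides equal zero regardless of the other factors. The correct approach requires considering x = 3 as a separate case.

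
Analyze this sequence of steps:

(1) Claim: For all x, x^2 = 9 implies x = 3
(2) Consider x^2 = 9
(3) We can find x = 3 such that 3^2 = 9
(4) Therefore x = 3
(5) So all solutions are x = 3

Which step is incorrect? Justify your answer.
Step 4: Therefore x = 3

Step 4 incorrectly concludes that x = 3 is the only solution. The proof shows that x = 3 is A solution (existence), but does not show it is the ONLY solution (uniqueness). In fact, x = -3 is also a solution since (-3)^2 = 9. Finding one solution doesn't prove there are no others.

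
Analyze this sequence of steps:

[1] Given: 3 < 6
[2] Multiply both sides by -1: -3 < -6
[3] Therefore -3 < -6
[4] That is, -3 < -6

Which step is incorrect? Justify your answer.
Step 2: Multiply both sides by -1: -3 < -6

Step 2 multiplies both sides by -1 but fails to reverse the inequality sign. When multiplying (or dividing) an inequality by a negative number, the direction must be reversed. Since 3 < 6, we should get -3 > -6, i.e., -3 > -6.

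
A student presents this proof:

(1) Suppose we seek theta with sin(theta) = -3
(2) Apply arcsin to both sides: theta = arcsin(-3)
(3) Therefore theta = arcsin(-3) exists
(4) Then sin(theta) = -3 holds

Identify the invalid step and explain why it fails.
Step 2: Apply arcsin to both sides: theta = arcsin(-3)

Step 2 applies arcsin to -3. However, arcsin(x) is only defined for x in [-1, 1] because sin(theta) can only produce values in that range. Since |-3| > 1, arcsin(-3) is undefined. There is no angle whose sine equals -3.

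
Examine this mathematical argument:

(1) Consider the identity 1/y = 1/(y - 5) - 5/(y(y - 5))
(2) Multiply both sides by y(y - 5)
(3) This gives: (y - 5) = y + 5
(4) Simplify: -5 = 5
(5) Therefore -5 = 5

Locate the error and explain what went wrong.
Step 3: This gives: (y - 5) = y + 5

Step 3 makes a sign error when clearing denominators. Multiplying -5/(y(y - 5)) by y(y - 5) gives -5, not +5. The correct result is (y - 5) = y - 5, which is trivially true, not (y - 5) = y + 5. (Step 1 is a valid identity: 1/(y - 5) - 5/(y(y - 5)) = (y - 5)/(y(y - 5)) = 1/y.)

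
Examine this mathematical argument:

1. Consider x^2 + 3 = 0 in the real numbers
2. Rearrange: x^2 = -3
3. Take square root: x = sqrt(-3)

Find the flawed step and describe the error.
Step 3: Take square root: x = sqrt(-3)

Step 3 takes the square root of -3, which is negative. In the real number system, the square root of a negative number is undefined. The equation x^2 + 3 = 0 has no real solutions. Square roots of negative numbers only exist in the complex numbers.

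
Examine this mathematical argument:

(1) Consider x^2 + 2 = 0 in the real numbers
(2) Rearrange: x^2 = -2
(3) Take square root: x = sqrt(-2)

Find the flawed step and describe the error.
Step 3: Take square root: x = sqrt(-2)

Step 3 takes the square root of -2, which is negative. In the real number system, the square root of a negative number is undefined. The equation x^2 + 2 = 0 has no real solutions. Square roots of negative numbers only exist in the complex numbers.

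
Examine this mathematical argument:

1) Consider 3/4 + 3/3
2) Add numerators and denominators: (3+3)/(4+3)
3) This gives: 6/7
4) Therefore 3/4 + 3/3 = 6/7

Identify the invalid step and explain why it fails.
Step 2: Add numerators and denominators: (3+3)/(4+3)

Step 2 incorrectly adds fractions by separately adding numerators and denominators. This is wrong. The correct method requires a common denominator: 3/4 + 3/3 = (3×3 + 3×4)/(4×3) = 21/12 = 7/4. The method used gives 6/7, which is different.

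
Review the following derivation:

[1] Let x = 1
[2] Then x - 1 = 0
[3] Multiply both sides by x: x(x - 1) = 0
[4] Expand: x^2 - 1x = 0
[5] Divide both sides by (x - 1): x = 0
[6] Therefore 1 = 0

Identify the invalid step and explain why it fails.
Step 5: Divide both sides by (x - 1): x = 0

Step 5 divides both sides by (x - 1). However, since x = 1, we have (x - 1) = 0. Division by zero is undefined, making this step invalid.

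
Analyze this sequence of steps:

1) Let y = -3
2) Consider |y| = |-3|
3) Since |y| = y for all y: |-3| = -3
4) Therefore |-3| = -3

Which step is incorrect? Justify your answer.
Step 3: Since |y| = y for all y: |-3| = -3

Step 3 incorrectly states that |y| = y for all y. The correct definition is |y| = y when y >= 0, and |y| = -y when y < 0. Since -3 < 0, we have |-3| = -(-3) = 3, not -3.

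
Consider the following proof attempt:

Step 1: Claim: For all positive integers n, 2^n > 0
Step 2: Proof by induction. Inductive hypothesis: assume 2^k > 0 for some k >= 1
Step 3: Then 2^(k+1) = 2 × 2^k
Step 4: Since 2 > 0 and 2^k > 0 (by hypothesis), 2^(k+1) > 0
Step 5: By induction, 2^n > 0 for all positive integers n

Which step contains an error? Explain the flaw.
Step 5: By induction, 2^n > 0 for all positive integers n

Step 5 concludes the proof by induction, but no base case was ever established. A valid induction proof requires: (1) a base case proving 2^1 > 0, and (2) an inductive step showing IF 2^k > 0 THEN 2^(k+1) > 0. Steps 2-4 correctly establish the inductive step, but without the base case the conclusion in step 5 does not follow.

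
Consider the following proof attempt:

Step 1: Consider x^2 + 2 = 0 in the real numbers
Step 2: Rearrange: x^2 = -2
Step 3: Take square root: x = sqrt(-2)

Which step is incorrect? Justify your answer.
Step 3: Take square root: x = sqrt(-2)

Step 3 takes the square root of -2, which is negative. In the real number system, the square root of a negative number is undefined. The equation x^2 + 2 = 0 has no real solutions. Square roots of negative numbers only exist in the complex numbers.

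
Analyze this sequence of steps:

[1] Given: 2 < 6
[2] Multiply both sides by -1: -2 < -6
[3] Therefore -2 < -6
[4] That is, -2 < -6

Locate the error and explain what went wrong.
Step 2: Multiply both sides by -1: -2 < -6

Step 2 multiplies both sides by -1 but fails to reverse the inequality sign. When multiplying (or dividing) an inequality by a negative number, the direction must be reversed. Since 2 < 6, we should get -2 > -6, i.e., -2 > -6.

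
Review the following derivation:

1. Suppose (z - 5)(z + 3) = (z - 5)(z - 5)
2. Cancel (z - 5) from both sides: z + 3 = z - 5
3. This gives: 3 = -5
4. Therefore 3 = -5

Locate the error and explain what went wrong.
Step 2: Cancel (z - 5) from both sides: z + 3 = z - 5

Step 2 cancels (z - 5) from both sides. This is only valid if (z - 5) ≠ 0, i.e., z ≠ 5. When z = 5, both sides equal zero regardless of the other factors. The correct approach requires considering z = 5 as a separate case.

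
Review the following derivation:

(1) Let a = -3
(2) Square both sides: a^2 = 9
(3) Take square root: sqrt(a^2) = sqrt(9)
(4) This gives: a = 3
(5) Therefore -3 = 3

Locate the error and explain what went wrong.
Step 4: This gives: a = 3

Step 4 incorrectly states that sqrt(a^2) = a. The correct identity is sqrt(a^2) = |a|. Since a = -3 < 0, we have sqrt(a^2) = |-3| = 3, not a = -3.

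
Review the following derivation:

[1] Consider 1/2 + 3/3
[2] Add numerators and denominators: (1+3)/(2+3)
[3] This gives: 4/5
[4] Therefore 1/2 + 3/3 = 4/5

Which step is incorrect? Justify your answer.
Step 2: Add numerators and denominators: (1+3)/(2+3)

Step 2 incorrectly adds fractions by separately adding numerators and denominators. This is wrong. The correct method requires a common denominator: 1/2 + 3/3 = (1×3 + 3×2)/(2×3) = 9/6 = 3/2. The method used gives 4/5, which is different.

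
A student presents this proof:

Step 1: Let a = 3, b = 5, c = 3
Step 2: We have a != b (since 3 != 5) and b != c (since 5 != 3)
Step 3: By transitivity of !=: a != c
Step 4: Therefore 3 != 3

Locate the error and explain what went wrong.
Step 3: By transitivity of !=: a != c

Step 3 incorrectly applies transitivity to the '!=' relation. Transitivity states: if a R b and b R c, then a R c. However, '!=' is not transitive. Counterexample: 3 != 5 and 5 != 3, but 3 = 3 (both equal 3). Transitivity holds for relations like <, <=, =, but not for !=.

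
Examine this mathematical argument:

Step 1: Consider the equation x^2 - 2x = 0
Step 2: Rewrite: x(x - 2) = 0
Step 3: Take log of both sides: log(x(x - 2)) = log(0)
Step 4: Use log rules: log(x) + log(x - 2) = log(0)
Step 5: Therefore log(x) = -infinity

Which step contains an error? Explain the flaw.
Step 3: Take log of both sides: log(x(x - 2)) = log(0)

Step 3 takes the logarithm of both sides, resulting in log(0) on the right side. The logarithm is only defined for positive numbers; log(0) is undefined (approaches negative infinity). This operation is invalid.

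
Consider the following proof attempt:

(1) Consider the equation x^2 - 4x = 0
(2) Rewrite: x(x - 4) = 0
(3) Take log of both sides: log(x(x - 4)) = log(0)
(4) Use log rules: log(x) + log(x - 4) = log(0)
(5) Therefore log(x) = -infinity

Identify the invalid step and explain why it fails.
Step 3: Take log of both sides: log(x(x - 4)) = log(0)

Step 3 takes the logarithm of both sides, resulting in log(0) on the right side. The logarithm is only defined for positive numbers; log(0) is undefined (approaches negative infinity). This operation is invalid.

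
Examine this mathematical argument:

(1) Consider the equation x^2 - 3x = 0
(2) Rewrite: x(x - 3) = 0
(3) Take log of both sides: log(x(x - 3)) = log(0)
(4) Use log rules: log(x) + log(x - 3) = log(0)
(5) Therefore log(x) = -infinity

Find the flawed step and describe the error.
Step 3: Take log of both sides: log(x(x - 3)) = log(0)

Step 3 takes the logarithm of both sides, resulting in log(0) on the right side. The logarithm is only defined for positive numbers; log(0) is undefined (approaches negative infinity). This operation is invalid.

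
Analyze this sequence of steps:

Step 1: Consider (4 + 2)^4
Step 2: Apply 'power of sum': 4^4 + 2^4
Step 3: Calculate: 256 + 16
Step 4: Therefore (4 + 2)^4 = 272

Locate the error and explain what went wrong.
Step 2: Apply 'power of sum': 4^4 + 2^4

Step 2 incorrectly applies a non-existent rule '(a+b)^n = a^n + b^n'. This is false in general. The correct expansion uses the binomial theorem. The actual value is (4 + 2)^4 = 6^4 = 1296, not 272.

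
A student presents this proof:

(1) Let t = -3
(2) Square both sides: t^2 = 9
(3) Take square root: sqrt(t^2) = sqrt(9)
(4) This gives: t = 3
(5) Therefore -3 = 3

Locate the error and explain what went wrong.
Step 4: This gives: t = 3

Step 4 incorrectly states that sqrt(t^2) = t. The correct identity is sqrt(t^2) = |t|. Since t = -3 < 0, we have sqrt(t^2) = |-3| = 3, not t = -3.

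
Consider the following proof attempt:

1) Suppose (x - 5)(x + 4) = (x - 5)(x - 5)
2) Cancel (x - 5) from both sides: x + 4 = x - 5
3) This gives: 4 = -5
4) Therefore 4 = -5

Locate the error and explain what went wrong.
Step 2: Cancel (x - 5) from both sides: x + 4 = x - 5

Step 2 cancels (x - 5) from both sides. This is only valid if (x - 5) ≠ 0, i.e., x ≠ 5. When x = 5, both sides equal zero regardless of the other factors. The correct approach requires considering x = 5 as a separate case.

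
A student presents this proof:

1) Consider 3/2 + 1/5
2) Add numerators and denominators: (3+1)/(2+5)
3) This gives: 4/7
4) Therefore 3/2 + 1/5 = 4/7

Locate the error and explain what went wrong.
Step 2: Add numerators and denominators: (3+1)/(2+5)

Step 2 incorrectly adds fractions by separately adding numerators and denominators. This is wrong. The correct method requires a common denominator: 3/2 + 1/5 = (3×5 + 1×2)/(2×5) = 17/10 = 17/10. The method used gives 4/7, which is different.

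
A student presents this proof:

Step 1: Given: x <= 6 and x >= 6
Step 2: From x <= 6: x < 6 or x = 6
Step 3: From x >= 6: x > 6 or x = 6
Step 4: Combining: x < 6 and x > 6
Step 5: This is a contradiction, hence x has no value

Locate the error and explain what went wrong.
Step 4: Combining: x < 6 and x > 6

Step 4 incorrectly combines the conditions. From x <= 6 and x >= 6, the intersection is x = 6. The error treats the 'or' cases as 'and' requirements. The correct conclusion is that x = 6 is the unique solution, not that no solution exists.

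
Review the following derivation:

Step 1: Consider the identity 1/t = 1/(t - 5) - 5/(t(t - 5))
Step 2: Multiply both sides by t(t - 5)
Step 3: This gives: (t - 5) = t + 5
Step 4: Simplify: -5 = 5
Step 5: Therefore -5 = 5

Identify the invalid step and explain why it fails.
Step 3: This gives: (t - 5) = t + 5

Step 3 makes a sign error when clearing denominators. Multiplying -5/(t(t - 5)) by t(t - 5) gives -5, not +5. The correct result is (t - 5) = t - 5, which is trivially true, not (t - 5) = t + 5. (Step 1 is a valid identity: 1/(t - 5) - 5/(t(t - 5)) = (t - 5)/(t(t - 5)) = 1/t.)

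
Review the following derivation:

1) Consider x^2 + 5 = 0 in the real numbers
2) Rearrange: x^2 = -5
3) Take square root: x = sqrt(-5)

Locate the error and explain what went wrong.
Step 3: Take square root: x = sqrt(-5)

Step 3 takes the square root of -5, which is negative. In the real number system, the square root of a negative number is undefined. The equation x^2 + 5 = 0 has no real solutions. Square roots of negative numbers only exist in the complex numbers.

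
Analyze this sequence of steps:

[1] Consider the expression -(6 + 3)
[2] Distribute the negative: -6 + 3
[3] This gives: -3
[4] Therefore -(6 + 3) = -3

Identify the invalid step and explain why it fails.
Step 2: Distribute the negative: -6 + 3

Step 2 incorrectly distributes the negative sign. The correct distribution is -(6 + 3) = -6 - 3 = -9. The negative must be applied to both terms, not just the first. The error treats -(6 + 3) as -6 + 3, which equals -3 instead of -9.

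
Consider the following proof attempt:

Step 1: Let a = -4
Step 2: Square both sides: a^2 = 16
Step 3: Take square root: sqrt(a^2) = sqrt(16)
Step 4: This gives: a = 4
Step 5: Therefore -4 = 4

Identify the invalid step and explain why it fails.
Step 4: This gives: a = 4

Step 4 incorrectly states that sqrt(a^2) = a. The correct identity is sqrt(a^2) = |a|. Since a = -4 < 0, we have sqrt(a^2) = |-4| = 4, not a = -4.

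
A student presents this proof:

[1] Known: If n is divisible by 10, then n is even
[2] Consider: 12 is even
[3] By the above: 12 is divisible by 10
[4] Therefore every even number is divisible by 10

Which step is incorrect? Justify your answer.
Step 3: By the above: 12 is divisible by 10

Step 3 commits the fallacy of affirming the consequent. The known fact 'divisible by 10 → even' does NOT imply 'even → divisible by 10'. That would be the converse, which is false. For example, 12 is even but 12 ÷ 10 = 1.20, which is not an integer.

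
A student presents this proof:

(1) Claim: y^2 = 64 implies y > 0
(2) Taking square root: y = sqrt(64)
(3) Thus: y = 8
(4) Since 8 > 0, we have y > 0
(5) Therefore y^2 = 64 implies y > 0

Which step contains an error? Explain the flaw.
Step 2: Taking square root: y = sqrt(64)

Step 2 takes the square root and assumes the positive root only. The equation y^2 = 64 actually has two solutions: y = 8 and y = -8. The proof silently assumes y > 0 without justification, then uses this assumption to conclude y > 0, which is circular. The counterexample y = -8 shows the claim is false.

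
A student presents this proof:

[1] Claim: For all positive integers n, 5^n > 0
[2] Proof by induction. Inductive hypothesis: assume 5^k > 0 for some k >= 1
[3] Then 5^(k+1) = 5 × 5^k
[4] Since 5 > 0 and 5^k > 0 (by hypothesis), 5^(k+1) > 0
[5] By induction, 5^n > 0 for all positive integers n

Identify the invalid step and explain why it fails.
Step 5: By induction, 5^n > 0 for all positive integers n

Step 5 concludes the proof by induction, but no base case was ever established. A valid induction proof requires: (1) a base case proving 5^1 > 0, and (2) an inductive step showing IF 5^k > 0 THEN 5^(k+1) > 0. Steps 2-4 correctly establish the inductive step, but without the base case the conclusion in step 5 does not follow.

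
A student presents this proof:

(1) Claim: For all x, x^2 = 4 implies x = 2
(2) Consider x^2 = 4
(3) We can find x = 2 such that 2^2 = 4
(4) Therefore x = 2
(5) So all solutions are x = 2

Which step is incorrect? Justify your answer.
Step 4: Therefore x = 2

Step 4 incorrectly concludes that x = 2 is the only solution. The proof shows that x = 2 is A solution (existence), but does not show it is the ONLY solution (uniqueness). In fact, x = -2 is also a solution since (-2)^2 = 4. Finding one solution doesn't prove there are no others.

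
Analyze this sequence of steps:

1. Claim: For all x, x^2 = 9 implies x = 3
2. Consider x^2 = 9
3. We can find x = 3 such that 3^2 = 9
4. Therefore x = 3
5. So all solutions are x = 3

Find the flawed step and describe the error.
Step 4: Therefore x = 3

Step 4 incorrectly concludes that x = 3 is the only solution. The proof shows that x = 3 is A solution (existence), but does not show it is the ONLY solution (uniqueness). In fact, x = -3 is also a solution since (-3)^2 = 9. Finding one solution doesn't prove there are no others.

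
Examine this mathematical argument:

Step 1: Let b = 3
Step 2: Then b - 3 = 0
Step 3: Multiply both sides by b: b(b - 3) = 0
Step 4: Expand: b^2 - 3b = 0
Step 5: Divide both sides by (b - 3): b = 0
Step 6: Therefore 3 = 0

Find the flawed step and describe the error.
Step 5: Divide both sides by (b - 3): b = 0

Step 5 divides both sides by (b - 3). However, since b = 3, we have (b - 3) = 0. Division by zero is undefined, making this step invalid.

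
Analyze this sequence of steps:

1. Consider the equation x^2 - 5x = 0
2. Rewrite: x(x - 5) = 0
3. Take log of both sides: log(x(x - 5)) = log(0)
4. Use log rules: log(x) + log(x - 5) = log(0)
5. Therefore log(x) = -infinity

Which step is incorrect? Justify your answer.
Step 3: Take log of both sides: log(x(x - 5)) = log(0)

Step 3 takes the logarithm of both sides, resulting in log(0) on the right side. The logarithm is only defined for positive numbers; log(0) is undefined (approaches negative infinity). This operation is invalid.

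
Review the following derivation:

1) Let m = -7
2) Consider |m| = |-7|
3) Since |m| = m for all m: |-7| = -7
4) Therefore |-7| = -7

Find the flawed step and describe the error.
Step 3: Since |m| = m for all m: |-7| = -7

Step 3 incorrectly states that |m| = m for all m. The correct definition is |m| = m when m >= 0, and |m| = -m when m < 0. Since -7 < 0, we have |-7| = -(-7) = 7, not -7.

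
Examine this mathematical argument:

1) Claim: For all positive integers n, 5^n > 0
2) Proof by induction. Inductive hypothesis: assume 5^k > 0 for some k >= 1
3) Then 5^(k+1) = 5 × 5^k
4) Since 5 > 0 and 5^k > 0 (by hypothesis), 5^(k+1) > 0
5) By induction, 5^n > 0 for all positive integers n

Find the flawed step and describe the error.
Step 5: By induction, 5^n > 0 for all positive integers n

Step 5 concludes the proof by induction, but no base case was ever established. A valid induction proof requires: (1) a base case proving 5^1 > 0, and (2) an inductive step showing IF 5^k > 0 THEN 5^(k+1) > 0. Steps 2-4 correctly establish the inductive step, but without the base case the conclusion in step 5 does not follow.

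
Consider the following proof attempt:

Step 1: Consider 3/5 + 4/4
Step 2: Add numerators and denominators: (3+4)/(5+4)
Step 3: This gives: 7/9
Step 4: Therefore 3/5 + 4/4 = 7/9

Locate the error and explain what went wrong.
Step 2: Add numerators and denominators: (3+4)/(5+4)

Step 2 incorrectly adds fractions by separately adding numerators and denominators. This is wrong. The correct method requires a common denominator: 3/5 + 4/4 = (3×4 + 4×5)/(5×4) = 32/20 = 8/5. The method used gives 7/9, which is different.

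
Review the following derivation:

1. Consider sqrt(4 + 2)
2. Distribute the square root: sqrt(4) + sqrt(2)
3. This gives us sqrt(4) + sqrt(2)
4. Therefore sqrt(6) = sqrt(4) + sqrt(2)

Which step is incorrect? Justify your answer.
Step 2: Distribute the square root: sqrt(4) + sqrt(2)

Step 2 incorrectly 'distributes' the square root over addition. The square root function does not distribute: sqrt(a + b) ≠ sqrt(a) + sqrt(b). In fact, sqrt(4 + 2) = sqrt(6) ≈ 2.4495, while sqrt(4) + sqrt(2) ≈ 3.4142.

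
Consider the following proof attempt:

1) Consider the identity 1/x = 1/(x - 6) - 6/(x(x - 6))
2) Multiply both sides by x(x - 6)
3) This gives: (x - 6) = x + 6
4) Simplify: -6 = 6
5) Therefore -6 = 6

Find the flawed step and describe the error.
Step 3: This gives: (x - 6) = x + 6

Step 3 makes a sign error when clearing denominators. Multiplying -6/(x(x - 6)) by x(x - 6) gives -6, not +6. The correct result is (x - 6) = x - 6, which is trivially true, not (x - 6) = x + 6. (Step 1 is a valid identity: 1/(x - 6) - 6/(x(x - 6)) = (x - 6)/(x(x - 6)) = 1/x.)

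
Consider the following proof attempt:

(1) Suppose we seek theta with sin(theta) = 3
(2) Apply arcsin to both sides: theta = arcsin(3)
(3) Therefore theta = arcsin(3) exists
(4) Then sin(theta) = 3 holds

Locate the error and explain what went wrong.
Step 2: Apply arcsin to both sides: theta = arcsin(3)

Step 2 applies arcsin to 3. However, arcsin(x) is only defined for x in [-1, 1] because sin(theta) can only produce values in that range. Since |3| > 1, arcsin(3) is undefined. There is no angle whose sine equals 3.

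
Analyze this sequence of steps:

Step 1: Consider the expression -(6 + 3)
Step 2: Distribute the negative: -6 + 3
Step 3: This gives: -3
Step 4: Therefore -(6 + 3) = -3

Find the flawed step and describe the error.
Step 2: Distribute the negative: -6 + 3

Step 2 incorrectly distributes the negative sign. The correct distribution is -(6 + 3) = -6 - 3 = -9. The negative must be applied to both terms, not just the first. The error treats -(6 + 3) as -6 + 3, which equals -3 instead of -9.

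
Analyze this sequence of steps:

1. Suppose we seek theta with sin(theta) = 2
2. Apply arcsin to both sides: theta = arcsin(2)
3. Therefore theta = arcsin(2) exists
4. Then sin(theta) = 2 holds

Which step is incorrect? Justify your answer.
Step 2: Apply arcsin to both sides: theta = arcsin(2)

Step 2 applies arcsin to 2. However, arcsin(x) is only defined for x in [-1, 1] because sin(theta) can only produce values in that range. Since |2| > 1, arcsin(2) is undefined. There is no angle whose sine equals 2.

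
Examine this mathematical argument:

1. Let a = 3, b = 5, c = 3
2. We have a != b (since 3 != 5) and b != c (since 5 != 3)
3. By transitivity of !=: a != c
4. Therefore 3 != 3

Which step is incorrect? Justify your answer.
Step 3: By transitivity of !=: a != c

Step 3 incorrectly applies transitivity to the '!=' relation. Transitivity states: if a R b and b R c, then a R c. However, '!=' is not transitive. Counterexample: 3 != 5 and 5 != 3, but 3 = 3 (both equal 3). Transitivity holds for relations like <, <=, =, but not for !=.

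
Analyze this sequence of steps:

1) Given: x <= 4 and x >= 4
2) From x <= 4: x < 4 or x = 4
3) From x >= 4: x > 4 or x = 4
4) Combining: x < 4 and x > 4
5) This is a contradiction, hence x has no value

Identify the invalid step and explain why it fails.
Step 4: Combining: x < 4 and x > 4

Step 4 incorrectly combines the conditions. From x <= 4 and x >= 4, the intersection is x = 4. The error treats the 'or' cases as 'and' requirements. The correct conclusion is that x = 4 is the unique solution, not that no solution exists.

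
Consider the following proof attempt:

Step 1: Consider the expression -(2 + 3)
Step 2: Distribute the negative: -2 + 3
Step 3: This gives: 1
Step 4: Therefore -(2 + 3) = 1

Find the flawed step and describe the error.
Step 2: Distribute the negative: -2 + 3

Step 2 incorrectly distributes the negative sign. The correct distribution is -(2 + 3) = -2 - 3 = -5. The negative must be applied to both terms, not just the first. The error treats -(2 + 3) as -2 + 3, which equals 1 instead of -5.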